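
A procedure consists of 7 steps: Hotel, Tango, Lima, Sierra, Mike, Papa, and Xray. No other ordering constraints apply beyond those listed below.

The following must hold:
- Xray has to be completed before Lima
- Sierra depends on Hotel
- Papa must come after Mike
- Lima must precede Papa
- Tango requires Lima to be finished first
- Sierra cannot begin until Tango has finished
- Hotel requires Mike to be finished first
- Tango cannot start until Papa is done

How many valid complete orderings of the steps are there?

12

The steps with no prerequisites are Mike, Xray; any of them can be placed first.
Counting all ways to extend the partial order to a total order gives 12.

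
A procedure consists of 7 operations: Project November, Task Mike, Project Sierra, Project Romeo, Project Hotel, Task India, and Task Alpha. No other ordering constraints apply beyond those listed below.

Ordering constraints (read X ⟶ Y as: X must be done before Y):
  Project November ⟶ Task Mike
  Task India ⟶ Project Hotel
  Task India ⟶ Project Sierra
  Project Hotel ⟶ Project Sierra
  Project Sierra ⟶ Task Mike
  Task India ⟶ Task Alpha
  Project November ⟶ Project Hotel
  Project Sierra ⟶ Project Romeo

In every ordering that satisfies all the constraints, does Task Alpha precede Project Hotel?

Task Alpha and Project Hotel are not related by any chain of constraints.
A valid ordering placing Project Hotel before Task Alpha exists, so the answer is no.

No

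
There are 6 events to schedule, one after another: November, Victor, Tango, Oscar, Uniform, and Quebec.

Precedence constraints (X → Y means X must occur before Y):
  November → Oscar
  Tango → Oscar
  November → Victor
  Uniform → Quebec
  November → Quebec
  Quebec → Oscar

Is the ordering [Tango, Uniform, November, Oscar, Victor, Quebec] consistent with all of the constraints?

No

The sequence places Oscar ahead of Quebec.
But one of the constraints requires Quebec before Oscar, so this ordering violates it.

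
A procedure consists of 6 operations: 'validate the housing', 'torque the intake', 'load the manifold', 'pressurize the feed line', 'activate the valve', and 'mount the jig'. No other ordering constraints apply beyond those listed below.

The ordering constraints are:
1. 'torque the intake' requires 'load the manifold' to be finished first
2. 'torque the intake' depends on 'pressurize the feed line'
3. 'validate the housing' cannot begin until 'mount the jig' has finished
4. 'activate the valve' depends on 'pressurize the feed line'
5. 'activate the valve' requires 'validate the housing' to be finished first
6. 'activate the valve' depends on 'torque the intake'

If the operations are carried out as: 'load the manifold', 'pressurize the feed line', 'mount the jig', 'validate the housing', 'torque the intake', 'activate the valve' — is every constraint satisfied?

Yes

Checking each listed constraint against this order: for instance, 'load the manifold' is in position 1 and 'torque the intake' in position 5, so that constraint holds — and the remaining constraints check out the same way.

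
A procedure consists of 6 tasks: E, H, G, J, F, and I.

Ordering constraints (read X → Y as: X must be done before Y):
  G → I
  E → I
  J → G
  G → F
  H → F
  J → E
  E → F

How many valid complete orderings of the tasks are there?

The tasks with no prerequisites are H, J; any of them can be placed first.
Enumerating by repeatedly choosing an available task (one whose prerequisites are all placed) gives 18 distinct complete orderings.

18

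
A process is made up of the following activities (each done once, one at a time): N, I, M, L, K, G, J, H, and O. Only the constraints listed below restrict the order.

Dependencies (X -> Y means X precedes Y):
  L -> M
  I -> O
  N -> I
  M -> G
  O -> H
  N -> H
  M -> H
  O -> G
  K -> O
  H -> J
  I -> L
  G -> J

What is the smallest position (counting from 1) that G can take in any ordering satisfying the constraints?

7

The activities that are forced before G, directly or transitively, are N, I, M, L, K, O. That's 6 activities.
So at minimum 6 activities come before G, putting G no earlier than position 7. That position is achievable by scheduling exactly those predecessors first.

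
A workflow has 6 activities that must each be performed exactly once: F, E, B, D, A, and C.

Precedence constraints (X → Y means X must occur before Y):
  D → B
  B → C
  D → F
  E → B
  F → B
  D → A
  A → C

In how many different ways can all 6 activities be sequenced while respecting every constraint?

2 activities have no prerequisites (E, D), so any of them could come first.
Enumerating by repeatedly choosing an available activity (one whose prerequisites are all placed) gives 11 distinct complete orderings.

11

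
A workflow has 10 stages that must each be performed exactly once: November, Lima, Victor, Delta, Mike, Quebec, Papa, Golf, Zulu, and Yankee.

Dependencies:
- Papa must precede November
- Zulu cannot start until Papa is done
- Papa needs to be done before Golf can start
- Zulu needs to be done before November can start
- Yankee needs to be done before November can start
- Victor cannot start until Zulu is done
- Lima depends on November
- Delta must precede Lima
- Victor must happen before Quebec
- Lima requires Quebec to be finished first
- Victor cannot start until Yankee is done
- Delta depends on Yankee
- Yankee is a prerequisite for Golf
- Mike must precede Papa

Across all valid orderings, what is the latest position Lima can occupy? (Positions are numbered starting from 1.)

10

Nothing depends on Lima, so it can be the final stage, position 10.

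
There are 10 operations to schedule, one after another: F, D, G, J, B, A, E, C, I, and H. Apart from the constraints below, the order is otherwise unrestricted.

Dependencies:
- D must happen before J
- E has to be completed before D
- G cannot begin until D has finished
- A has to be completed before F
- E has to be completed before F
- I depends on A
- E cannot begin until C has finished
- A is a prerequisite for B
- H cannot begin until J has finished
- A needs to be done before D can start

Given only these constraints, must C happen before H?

Chaining the stated constraints: C → E → D → J → H.
Hence C necessarily comes before H.

Yes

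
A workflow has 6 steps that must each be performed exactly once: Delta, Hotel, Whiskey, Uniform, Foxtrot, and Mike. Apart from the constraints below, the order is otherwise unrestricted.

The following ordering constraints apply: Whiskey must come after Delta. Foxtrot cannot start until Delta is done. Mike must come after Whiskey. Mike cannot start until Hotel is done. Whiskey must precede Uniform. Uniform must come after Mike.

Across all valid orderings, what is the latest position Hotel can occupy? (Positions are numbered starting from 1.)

4

Following every chain forward from Hotel, the steps that must come later are Uniform, Mike — 2 of them.
So at least 2 steps follow Hotel, putting Hotel no later than position 4. That position is achievable by scheduling everything else first.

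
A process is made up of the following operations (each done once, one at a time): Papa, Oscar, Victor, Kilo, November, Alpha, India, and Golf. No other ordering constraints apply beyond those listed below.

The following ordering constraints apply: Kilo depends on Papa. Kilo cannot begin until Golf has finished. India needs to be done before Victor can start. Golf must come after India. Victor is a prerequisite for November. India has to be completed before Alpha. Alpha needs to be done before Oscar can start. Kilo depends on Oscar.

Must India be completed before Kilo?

Yes

Tracing the constraints gives a chain: India → Golf → Kilo.
So India must precede Kilo in any valid ordering.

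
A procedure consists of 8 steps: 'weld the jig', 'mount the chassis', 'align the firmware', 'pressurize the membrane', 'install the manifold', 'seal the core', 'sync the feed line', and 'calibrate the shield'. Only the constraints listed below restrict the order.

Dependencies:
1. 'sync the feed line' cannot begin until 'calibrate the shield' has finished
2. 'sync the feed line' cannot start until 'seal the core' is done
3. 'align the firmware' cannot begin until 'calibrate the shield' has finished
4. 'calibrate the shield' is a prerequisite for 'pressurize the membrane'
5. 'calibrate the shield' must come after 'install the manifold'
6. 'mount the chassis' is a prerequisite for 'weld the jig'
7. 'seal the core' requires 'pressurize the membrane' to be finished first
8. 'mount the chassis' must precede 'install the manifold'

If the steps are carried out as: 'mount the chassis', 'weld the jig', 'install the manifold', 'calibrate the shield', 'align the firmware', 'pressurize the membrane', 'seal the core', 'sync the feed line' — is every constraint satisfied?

Checking each listed constraint against this order: for instance, 'calibrate the shield' is in position 4 and 'sync the feed line' in position 8, so that constraint holds — and the remaining constraints check out the same way.

Yes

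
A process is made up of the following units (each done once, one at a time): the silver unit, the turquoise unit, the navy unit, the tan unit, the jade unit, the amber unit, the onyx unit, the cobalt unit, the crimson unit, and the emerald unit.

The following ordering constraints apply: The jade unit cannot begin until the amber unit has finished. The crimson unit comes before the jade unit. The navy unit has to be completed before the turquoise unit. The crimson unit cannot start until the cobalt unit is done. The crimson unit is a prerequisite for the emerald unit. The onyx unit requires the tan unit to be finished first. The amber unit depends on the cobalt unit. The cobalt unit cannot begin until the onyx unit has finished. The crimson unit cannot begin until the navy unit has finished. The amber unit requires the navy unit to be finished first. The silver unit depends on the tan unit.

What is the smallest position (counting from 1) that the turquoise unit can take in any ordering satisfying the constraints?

The only unit forced before the turquoise unit (directly or transitively) is the navy unit.
With 1 mandatory predecessor, the earliest the turquoise unit can sit is position 1+1 = 2, and placing just that one first achieves it.

2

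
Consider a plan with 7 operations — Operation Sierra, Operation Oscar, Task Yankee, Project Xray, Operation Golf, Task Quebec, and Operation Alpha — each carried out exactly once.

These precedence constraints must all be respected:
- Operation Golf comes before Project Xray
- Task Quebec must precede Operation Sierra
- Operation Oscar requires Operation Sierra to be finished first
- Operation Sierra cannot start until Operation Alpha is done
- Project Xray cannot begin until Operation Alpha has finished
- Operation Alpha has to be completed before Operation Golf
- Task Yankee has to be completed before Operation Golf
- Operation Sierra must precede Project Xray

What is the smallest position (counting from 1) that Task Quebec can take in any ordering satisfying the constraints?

1

Nothing is required before Task Quebec; it can be the very first operation.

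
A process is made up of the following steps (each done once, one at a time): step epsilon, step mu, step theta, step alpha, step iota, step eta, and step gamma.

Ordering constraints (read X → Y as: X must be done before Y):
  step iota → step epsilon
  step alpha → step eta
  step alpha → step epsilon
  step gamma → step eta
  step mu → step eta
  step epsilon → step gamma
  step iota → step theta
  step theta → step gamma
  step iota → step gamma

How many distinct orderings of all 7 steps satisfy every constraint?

The steps with no prerequisites are step mu, step alpha, step iota; any of them can be placed first.
Counting all ways to extend the partial order to a total order gives 30.

30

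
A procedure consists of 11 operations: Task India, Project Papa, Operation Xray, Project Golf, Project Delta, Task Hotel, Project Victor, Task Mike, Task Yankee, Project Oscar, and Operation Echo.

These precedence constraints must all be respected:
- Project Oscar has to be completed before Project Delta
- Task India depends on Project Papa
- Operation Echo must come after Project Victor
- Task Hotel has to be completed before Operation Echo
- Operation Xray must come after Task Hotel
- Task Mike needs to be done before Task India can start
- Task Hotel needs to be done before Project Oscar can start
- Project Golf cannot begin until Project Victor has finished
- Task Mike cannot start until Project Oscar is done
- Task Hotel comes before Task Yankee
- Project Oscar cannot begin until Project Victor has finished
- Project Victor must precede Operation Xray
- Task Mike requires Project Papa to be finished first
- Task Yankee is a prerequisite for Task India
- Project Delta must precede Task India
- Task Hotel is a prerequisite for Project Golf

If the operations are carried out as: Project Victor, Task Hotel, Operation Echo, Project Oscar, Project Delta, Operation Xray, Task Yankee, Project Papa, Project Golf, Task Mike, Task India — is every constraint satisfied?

Going through the constraints one by one, each required predecessor appears earlier in the sequence than its dependent — e.g. Project Victor (position 1) is before Project Golf (position 9), as required.

Yes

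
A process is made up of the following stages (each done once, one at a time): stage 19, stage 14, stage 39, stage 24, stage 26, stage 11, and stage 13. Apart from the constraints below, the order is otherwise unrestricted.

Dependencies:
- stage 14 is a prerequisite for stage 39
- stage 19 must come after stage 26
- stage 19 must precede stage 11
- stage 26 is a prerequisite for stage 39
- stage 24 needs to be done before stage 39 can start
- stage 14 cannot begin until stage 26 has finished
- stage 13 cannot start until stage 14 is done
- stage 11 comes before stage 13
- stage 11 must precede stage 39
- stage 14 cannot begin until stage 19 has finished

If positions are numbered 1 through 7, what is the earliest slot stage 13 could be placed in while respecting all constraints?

Every stage that must precede stage 13 has to come before it. Tracing all chains that end at stage 13, those stages are: stage 19, stage 14, stage 26, stage 11 — 4 in total.
So at minimum 4 stages come before stage 13, putting stage 13 no earlier than position 5. That position is achievable by scheduling exactly those predecessors first.

5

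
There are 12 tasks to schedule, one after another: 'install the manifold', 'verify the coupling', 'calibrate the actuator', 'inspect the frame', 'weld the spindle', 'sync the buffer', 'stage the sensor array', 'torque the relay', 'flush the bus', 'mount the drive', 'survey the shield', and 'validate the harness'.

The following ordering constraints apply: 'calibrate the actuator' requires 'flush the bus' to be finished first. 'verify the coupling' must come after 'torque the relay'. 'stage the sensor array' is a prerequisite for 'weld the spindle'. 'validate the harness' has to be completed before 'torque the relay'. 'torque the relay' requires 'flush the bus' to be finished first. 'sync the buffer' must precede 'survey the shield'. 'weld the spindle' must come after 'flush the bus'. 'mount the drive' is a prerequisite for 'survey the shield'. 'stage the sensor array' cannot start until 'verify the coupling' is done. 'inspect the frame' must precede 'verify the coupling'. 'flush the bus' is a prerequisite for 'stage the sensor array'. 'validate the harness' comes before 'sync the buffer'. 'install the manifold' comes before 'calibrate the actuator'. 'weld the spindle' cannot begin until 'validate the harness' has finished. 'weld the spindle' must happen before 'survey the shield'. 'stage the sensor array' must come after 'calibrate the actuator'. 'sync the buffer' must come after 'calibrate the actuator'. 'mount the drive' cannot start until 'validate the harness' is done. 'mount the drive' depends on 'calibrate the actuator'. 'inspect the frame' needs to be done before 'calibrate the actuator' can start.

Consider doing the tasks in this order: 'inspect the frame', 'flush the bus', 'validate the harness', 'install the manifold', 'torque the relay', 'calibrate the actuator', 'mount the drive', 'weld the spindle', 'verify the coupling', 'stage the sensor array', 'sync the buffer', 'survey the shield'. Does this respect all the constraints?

In the proposed order, 'weld the spindle' appears before 'stage the sensor array'.
That contradicts the constraint that 'stage the sensor array' must precede 'weld the spindle'.

No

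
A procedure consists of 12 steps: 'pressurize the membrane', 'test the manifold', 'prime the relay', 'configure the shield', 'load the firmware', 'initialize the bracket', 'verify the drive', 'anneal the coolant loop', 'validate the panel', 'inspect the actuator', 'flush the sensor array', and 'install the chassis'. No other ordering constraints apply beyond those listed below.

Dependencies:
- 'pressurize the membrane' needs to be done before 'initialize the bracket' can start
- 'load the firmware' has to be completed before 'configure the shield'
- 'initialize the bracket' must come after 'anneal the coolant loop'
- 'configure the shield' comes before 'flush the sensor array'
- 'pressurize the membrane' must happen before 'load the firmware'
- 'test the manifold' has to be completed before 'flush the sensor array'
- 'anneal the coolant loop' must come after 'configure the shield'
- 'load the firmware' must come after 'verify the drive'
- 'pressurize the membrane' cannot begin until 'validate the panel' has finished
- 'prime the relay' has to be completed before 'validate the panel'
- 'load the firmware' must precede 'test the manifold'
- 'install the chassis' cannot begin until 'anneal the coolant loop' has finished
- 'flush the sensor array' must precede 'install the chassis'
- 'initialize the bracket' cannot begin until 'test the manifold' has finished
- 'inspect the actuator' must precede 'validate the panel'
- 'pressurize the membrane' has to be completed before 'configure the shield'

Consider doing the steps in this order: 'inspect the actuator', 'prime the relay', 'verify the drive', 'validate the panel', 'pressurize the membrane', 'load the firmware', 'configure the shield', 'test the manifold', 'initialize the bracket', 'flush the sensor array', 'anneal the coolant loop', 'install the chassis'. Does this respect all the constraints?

No

In the proposed order, 'initialize the bracket' appears before 'anneal the coolant loop'.
Since 'anneal the coolant loop' is required before 'initialize the bracket', the ordering is invalid.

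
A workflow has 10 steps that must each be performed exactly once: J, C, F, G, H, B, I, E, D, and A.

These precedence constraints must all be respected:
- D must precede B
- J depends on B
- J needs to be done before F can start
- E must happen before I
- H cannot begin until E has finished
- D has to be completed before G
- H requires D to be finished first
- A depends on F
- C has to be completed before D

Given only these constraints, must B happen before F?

Following the dependencies: B → J → F.
Hence B necessarily comes before F.

Yes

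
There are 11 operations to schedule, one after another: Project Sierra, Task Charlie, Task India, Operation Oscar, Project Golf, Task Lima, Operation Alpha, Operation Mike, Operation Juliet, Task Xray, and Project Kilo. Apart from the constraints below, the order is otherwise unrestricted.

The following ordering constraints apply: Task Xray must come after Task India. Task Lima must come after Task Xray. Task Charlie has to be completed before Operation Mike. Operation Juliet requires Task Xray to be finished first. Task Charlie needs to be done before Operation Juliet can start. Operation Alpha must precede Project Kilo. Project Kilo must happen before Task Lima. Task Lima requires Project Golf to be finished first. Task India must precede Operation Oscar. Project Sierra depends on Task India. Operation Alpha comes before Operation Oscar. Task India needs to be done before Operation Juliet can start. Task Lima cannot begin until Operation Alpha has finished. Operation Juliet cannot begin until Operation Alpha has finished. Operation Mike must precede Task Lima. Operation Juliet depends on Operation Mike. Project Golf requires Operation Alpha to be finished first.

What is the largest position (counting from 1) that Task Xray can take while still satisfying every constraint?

9

Following every chain forward from Task Xray, the operations that must come later are Task Lima, Operation Juliet — 2 of them.
So at least 2 operations follow Task Xray, putting Task Xray no later than position 9. That position is achievable by scheduling everything else first.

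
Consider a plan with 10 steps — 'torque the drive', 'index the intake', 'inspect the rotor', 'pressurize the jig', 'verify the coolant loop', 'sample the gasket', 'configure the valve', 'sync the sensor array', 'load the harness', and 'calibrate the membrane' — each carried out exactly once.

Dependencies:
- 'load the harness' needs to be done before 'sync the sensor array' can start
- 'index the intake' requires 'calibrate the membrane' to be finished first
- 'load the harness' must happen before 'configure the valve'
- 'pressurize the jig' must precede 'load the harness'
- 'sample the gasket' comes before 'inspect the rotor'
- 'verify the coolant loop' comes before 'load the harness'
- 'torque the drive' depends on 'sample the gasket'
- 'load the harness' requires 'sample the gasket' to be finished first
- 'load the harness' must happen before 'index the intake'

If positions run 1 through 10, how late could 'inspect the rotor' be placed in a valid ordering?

'inspect the rotor' has no required successors, so nothing stops it from going last (position 10).

10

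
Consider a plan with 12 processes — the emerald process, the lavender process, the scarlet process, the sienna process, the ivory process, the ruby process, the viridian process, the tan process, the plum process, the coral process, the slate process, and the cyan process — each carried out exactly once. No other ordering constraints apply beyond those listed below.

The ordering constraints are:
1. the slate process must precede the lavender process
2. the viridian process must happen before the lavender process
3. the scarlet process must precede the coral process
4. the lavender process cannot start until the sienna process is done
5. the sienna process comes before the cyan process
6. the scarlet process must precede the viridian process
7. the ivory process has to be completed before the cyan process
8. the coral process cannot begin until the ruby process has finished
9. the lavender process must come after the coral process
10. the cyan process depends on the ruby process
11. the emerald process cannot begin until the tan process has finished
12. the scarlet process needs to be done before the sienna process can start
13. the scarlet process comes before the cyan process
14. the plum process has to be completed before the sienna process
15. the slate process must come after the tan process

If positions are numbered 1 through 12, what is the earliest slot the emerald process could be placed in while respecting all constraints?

2

The only process forced before the emerald process (directly or transitively) is the tan process.
With 1 mandatory predecessor, the earliest the emerald process can sit is position 1+1 = 2, and placing just that one first achieves it.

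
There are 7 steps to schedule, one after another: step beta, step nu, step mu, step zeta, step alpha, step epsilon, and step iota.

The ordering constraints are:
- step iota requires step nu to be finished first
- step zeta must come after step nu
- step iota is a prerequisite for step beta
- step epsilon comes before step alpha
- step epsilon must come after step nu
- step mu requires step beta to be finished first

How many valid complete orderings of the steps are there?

60

Only step nu has no prerequisites, so it must go first.
Systematically extending each partial ordering one step at a time and counting, there are 60 complete orderings.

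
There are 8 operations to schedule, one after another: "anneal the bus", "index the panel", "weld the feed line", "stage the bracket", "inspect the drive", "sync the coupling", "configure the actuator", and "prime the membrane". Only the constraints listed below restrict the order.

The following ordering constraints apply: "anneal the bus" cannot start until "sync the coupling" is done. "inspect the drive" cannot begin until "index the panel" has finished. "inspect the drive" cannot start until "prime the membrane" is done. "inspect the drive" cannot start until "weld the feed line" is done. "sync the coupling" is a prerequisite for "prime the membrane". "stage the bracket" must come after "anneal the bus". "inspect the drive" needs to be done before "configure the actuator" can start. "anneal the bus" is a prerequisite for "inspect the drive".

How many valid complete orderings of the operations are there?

170

The operations with no prerequisites are "index the panel", "weld the feed line", "sync the coupling"; any of them can be placed first.
Systematically extending each partial ordering one operation at a time and counting, there are 170 complete orderings.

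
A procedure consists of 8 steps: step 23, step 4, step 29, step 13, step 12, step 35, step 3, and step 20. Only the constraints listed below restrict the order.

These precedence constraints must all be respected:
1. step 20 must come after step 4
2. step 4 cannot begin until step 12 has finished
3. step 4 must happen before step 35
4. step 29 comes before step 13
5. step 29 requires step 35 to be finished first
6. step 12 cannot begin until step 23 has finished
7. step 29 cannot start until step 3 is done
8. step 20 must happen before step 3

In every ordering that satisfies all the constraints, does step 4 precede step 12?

No

The constraints actually force step 12 before step 4 (via step 12 → step 4), not the other way around.
So step 4 never precedes step 12.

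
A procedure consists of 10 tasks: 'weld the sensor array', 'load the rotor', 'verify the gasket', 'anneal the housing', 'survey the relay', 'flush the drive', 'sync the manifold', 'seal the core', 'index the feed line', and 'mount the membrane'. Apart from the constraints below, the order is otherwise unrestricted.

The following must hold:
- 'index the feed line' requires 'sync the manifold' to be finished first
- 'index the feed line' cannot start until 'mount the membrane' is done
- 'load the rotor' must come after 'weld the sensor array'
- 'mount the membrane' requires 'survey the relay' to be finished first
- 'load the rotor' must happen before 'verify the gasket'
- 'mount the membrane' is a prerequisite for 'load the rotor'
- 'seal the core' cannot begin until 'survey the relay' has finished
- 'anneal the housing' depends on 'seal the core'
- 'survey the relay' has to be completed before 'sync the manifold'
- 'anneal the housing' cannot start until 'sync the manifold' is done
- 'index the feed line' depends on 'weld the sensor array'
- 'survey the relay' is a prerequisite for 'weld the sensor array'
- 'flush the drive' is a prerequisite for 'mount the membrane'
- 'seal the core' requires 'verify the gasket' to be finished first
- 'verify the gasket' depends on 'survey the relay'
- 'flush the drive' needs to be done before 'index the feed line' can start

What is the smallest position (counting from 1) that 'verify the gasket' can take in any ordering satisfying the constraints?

Working backwards through the constraints from 'verify the gasket', its full set of required predecessors is 'weld the sensor array', 'load the rotor', 'survey the relay', 'flush the drive', 'mount the membrane' — 5 of them.
With 5 mandatory predecessors, the earliest 'verify the gasket' can sit is position 5+1 = 6, and placing just those 5 first achieves it.

6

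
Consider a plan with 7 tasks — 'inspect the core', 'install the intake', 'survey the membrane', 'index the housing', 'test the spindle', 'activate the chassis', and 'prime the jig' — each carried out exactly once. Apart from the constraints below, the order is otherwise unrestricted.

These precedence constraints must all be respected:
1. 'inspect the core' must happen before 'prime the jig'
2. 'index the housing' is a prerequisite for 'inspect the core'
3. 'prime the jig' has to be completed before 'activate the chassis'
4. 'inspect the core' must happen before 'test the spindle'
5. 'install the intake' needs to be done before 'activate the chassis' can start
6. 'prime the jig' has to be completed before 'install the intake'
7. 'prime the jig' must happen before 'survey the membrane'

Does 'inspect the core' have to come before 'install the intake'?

Yes

Following the dependencies: 'inspect the core' → 'prime the jig' → 'install the intake'.
Hence 'inspect the core' necessarily comes before 'install the intake'.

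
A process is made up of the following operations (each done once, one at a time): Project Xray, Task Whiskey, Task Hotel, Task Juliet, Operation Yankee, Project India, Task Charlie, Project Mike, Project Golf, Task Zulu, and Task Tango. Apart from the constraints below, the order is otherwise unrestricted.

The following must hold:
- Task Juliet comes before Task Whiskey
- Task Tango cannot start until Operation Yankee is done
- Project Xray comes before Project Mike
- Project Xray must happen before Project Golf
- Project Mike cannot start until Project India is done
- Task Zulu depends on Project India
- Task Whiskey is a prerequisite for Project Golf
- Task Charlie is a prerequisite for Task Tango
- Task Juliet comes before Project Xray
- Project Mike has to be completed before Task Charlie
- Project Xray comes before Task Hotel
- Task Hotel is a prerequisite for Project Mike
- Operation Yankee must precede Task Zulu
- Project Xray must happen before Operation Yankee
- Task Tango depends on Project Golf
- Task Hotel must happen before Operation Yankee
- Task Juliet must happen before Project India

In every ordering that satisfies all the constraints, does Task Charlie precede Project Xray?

No

In fact the dependencies run the other way: Project Xray → Project Mike → Task Charlie.
So Task Charlie never precedes Project Xray.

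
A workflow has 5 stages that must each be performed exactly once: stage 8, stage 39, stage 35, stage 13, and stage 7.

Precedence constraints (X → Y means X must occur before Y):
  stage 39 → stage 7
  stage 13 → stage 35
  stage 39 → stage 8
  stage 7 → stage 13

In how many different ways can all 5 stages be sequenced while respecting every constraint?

Only stage 39 has no prerequisites, so it must go first.
Enumerating by repeatedly choosing an available stage (one whose prerequisites are all placed) gives 4 distinct complete orderings.

4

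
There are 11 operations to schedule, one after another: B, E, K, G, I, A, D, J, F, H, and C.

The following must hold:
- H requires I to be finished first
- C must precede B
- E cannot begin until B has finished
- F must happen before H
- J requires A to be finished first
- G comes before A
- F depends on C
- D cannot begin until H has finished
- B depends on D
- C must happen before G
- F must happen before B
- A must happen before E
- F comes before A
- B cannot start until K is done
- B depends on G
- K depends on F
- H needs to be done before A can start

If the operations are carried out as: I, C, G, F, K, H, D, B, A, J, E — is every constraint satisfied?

Yes

Checking each listed constraint against this order: for instance, C is in position 2 and B in position 8, so that constraint holds — and the remaining constraints check out the same way.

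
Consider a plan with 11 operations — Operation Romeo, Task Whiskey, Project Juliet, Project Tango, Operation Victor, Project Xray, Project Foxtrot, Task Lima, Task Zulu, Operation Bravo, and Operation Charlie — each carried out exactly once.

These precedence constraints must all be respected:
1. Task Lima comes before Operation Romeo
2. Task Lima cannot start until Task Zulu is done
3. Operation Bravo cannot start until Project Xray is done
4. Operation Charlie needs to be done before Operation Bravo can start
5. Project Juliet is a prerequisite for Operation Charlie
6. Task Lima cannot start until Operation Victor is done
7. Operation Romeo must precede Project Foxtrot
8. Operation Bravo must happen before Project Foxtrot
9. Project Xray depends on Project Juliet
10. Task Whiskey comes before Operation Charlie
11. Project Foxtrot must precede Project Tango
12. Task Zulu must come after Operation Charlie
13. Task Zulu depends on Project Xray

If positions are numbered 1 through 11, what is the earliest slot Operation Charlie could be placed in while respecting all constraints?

3

The operations that are forced before Operation Charlie, directly or transitively, are Task Whiskey, Project Juliet. That's 2 operations.
With 2 mandatory predecessors, the earliest Operation Charlie can sit is position 2+1 = 3, and placing just those 2 first achieves it.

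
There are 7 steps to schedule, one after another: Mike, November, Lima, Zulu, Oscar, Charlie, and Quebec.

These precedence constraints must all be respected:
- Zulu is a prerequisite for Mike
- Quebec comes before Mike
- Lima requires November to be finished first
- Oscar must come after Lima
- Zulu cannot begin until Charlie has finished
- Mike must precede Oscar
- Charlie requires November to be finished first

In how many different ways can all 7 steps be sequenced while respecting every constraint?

2 steps have no prerequisites (November, Quebec), so any of them could come first.
Systematically extending each partial ordering one step at a time and counting, there are 19 complete orderings.

19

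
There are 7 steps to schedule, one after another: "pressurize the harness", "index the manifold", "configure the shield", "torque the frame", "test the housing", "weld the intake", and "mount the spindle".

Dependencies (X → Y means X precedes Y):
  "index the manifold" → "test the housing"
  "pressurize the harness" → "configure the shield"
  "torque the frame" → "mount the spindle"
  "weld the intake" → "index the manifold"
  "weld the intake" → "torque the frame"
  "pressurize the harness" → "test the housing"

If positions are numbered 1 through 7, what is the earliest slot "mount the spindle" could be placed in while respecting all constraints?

Working backwards through the constraints from "mount the spindle", its full set of required predecessors is "torque the frame", "weld the intake" — 2 of them.
With 2 mandatory predecessors, the earliest "mount the spindle" can sit is position 2+1 = 3, and placing just those 2 first achieves it.

3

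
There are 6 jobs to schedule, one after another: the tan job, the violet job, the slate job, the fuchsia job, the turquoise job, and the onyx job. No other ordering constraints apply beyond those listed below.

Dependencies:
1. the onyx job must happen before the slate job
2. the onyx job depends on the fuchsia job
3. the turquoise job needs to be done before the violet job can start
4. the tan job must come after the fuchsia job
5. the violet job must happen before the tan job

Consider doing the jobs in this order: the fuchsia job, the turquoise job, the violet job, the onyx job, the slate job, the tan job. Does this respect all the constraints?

Yes

Every stated constraint is respected: the fuchsia job sits at position 1, ahead of the tan job at position 6, and each of the other listed pairs likewise has the predecessor earlier in the sequence.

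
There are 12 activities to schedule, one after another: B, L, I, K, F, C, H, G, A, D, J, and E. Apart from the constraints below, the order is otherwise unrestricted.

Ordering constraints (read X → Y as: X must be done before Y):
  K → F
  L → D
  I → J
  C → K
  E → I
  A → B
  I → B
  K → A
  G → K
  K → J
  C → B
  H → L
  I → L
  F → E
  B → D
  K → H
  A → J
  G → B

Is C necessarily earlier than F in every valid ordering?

There is a constraint chain C → K → F.
Hence C necessarily comes before F.

Yes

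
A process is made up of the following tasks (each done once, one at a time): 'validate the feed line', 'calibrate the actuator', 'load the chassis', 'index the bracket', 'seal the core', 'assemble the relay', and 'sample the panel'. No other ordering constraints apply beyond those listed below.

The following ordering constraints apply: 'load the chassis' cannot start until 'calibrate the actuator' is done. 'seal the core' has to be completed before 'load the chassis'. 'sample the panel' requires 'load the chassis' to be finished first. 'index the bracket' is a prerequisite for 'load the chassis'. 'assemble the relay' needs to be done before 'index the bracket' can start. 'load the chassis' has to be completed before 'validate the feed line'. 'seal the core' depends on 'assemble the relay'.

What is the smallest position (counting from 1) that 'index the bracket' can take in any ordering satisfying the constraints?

The only task forced before 'index the bracket' (directly or transitively) is 'assemble the relay'.
With 1 mandatory predecessor, the earliest 'index the bracket' can sit is position 1+1 = 2, and placing just that one first achieves it.

2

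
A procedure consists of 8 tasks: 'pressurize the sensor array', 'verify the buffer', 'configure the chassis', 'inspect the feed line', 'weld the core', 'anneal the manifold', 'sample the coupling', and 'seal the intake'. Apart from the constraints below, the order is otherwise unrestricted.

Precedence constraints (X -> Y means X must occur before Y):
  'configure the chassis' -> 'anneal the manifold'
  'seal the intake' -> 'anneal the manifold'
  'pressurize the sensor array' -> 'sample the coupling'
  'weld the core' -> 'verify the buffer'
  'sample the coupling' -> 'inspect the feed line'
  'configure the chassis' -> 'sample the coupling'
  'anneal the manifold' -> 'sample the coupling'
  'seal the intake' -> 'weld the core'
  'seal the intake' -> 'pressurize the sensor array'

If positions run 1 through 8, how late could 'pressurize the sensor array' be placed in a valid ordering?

Following every chain forward from 'pressurize the sensor array', the tasks that must come later are 'inspect the feed line', 'sample the coupling' — 2 of them.
With 2 mandatory successors out of 8 tasks total, the latest slot for 'pressurize the sensor array' is 8−2 = 6, and it's reachable by doing all non-successors before 'pressurize the sensor array'.

6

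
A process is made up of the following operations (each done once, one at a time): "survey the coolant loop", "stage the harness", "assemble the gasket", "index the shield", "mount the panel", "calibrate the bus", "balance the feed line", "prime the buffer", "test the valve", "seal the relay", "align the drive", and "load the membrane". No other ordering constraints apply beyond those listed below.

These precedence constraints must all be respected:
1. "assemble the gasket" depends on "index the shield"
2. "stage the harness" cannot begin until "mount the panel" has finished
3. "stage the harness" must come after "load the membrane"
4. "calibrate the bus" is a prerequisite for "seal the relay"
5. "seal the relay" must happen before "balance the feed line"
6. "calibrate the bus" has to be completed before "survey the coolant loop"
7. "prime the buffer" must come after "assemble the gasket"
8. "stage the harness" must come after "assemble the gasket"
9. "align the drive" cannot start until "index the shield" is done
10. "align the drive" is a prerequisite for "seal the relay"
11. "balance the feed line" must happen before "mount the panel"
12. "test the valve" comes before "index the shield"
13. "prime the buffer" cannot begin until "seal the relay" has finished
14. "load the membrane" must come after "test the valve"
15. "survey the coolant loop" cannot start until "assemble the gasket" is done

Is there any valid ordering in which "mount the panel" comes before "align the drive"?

There is a dependency chain "align the drive" → "seal the relay" → "balance the feed line" → "mount the panel", so "mount the panel" always comes after "align the drive".
So no valid ordering can have "mount the panel" before "align the drive".

No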